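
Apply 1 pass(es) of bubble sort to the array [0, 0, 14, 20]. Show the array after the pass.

After pass 1: [0, 0, 14, 20] (0 swaps)
Total swaps: 0


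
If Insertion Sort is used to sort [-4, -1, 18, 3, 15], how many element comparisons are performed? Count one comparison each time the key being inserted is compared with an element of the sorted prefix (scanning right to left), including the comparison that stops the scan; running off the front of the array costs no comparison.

Insert -1: -4 <= -1 (stop) = 1 comparison(s) -> [-4, -1, 18, 3, 15]
Insert 18: -1 <= 18 (stop) = 1 comparison(s) -> [-4, -1, 18, 3, 15]
Insert 3: 18 > 3 (shift), -1 <= 3 (stop) = 2 comparison(s) -> [-4, -1, 3, 18, 15]
Insert 15: 18 > 15 (shift), 3 <= 15 (stop) = 2 comparison(s) -> [-4, -1, 3, 15, 18]
Total comparisons: 1 + 1 + 2 + 2 = 6


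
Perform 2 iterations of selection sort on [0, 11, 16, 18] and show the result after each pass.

Pass 1: Select minimum 0 at index 0, swap -> [0, 11, 16, 18]
Pass 2: Select minimum 11 at index 1, swap -> [0, 11, 16, 18]


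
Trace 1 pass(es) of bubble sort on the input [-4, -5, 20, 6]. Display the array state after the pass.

After pass 1: [-5, -4, 6, 20] (2 swaps)
Total swaps: 2


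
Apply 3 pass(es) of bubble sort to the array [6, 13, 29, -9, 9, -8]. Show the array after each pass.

After pass 1: [6, 13, -9, 9, -8, 29] (3 swaps)
After pass 2: [6, -9, 9, -8, 13, 29] (3 swaps)
After pass 3: [-9, 6, -8, 9, 13, 29] (2 swaps)
Total swaps: 8


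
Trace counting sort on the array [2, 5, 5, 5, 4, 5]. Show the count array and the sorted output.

Count array: [0, 0, 1, 0, 1, 4]
(count[i] = number of elements equal to i)
Cumulative count: [0, 0, 1, 1, 2, 6]
Sorted: [2, 4, 5, 5, 5, 5]


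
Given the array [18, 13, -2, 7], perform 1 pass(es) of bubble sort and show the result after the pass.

After pass 1: [13, -2, 7, 18] (3 swaps)
Total swaps: 3


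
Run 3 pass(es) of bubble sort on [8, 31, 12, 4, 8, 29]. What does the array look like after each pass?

After pass 1: [8, 12, 4, 8, 29, 31] (4 swaps)
After pass 2: [8, 4, 8, 12, 29, 31] (2 swaps)
After pass 3: [4, 8, 8, 12, 29, 31] (1 swaps)
Total swaps: 7


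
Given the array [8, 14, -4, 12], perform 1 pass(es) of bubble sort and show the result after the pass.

After pass 1: [8, -4, 12, 14] (2 swaps)
Total swaps: 2


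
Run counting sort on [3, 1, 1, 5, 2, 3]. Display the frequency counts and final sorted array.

Count array: [0, 2, 1, 2, 0, 1]
(count[i] = number of elements equal to i)
Cumulative count: [0, 2, 3, 5, 5, 6]
Sorted: [1, 1, 2, 3, 3, 5]


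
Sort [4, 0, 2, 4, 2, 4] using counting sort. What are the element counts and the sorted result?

Count array: [1, 0, 2, 0, 3]
(count[i] = number of elements equal to i)
Cumulative count: [1, 1, 3, 3, 6]
Sorted: [0, 2, 2, 4, 4, 4]


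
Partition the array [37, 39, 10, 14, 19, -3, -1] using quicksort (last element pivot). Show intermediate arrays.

Partition 1: pivot=-1 at index 1 -> [-3, -1, 10, 14, 19, 37, 39]
Partition 2: pivot=39 at index 6 -> [-3, -1, 10, 14, 19, 37, 39]
Partition 3: pivot=37 at index 5 -> [-3, -1, 10, 14, 19, 37, 39]
Partition 4: pivot=19 at index 4 -> [-3, -1, 10, 14, 19, 37, 39]
Partition 5: pivot=14 at index 3 -> [-3, -1, 10, 14, 19, 37, 39]


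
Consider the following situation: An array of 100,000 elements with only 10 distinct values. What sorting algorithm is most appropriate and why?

Best choice: 3-way quicksort or Counting sort
Reason: 3-way (Dutch national flag) partitioning groups every copy of the pivot together, so with only d=10 distinct keys quicksort finishes in O(n log d) expected time, which is effectively linear; counting sort runs in O(n + k) where k is the size of the key range (not the number of distinct values), so it is linear when the 10 values are integers drawn from a small known range


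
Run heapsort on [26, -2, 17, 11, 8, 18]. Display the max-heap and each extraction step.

Build heap: [26, 11, 18, -2, 8, 17]
Extract 26: [18, 11, 17, -2, 8, 26]
Extract 18: [17, 11, 8, -2, 18, 26]
Extract 17: [11, -2, 8, 17, 18, 26]
Extract 11: [8, -2, 11, 17, 18, 26]
Extract 8: [-2, 8, 11, 17, 18, 26]


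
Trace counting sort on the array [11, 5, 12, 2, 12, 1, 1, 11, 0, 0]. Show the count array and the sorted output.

Count array: [2, 2, 1, 0, 0, 1, 0, 0, 0, 0, 0, 2, 2]
(count[i] = number of elements equal to i)
Cumulative count: [2, 4, 5, 5, 5, 6, 6, 6, 6, 6, 6, 8, 10]
Sorted: [0, 0, 1, 1, 2, 5, 11, 11, 12, 12]


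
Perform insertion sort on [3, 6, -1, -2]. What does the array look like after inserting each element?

First element 3 is already 'sorted'
Insert 6: shifted 0 elements -> [3, 6, -1, -2]
Insert -1: shifted 2 elements -> [-1, 3, 6, -2]
Insert -2: shifted 3 elements -> [-2, -1, 3, 6]


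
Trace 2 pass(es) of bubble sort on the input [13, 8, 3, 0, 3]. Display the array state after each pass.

After pass 1: [8, 3, 0, 3, 13] (4 swaps)
After pass 2: [3, 0, 3, 8, 13] (3 swaps)
Total swaps: 7


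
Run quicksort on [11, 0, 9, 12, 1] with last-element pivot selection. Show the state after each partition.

Partition 1: pivot=1 at index 1 -> [0, 1, 9, 12, 11]
Partition 2: pivot=11 at index 3 -> [0, 1, 9, 11, 12]


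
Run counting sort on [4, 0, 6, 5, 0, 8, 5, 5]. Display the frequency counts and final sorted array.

Count array: [2, 0, 0, 0, 1, 3, 1, 0, 1]
(count[i] = number of elements equal to i)
Cumulative count: [2, 2, 2, 2, 3, 6, 7, 7, 8]
Sorted: [0, 0, 4, 5, 5, 5, 6, 8]


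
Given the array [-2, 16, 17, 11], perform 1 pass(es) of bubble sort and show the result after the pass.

After pass 1: [-2, 16, 11, 17] (1 swaps)
Total swaps: 1


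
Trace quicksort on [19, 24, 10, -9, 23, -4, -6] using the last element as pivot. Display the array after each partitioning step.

Partition 1: pivot=-6 at index 1 -> [-9, -6, 10, 19, 23, -4, 24]
Partition 2: pivot=24 at index 6 -> [-9, -6, 10, 19, 23, -4, 24]
Partition 3: pivot=-4 at index 2 -> [-9, -6, -4, 19, 23, 10, 24]
Partition 4: pivot=10 at index 3 -> [-9, -6, -4, 10, 23, 19, 24]
Partition 5: pivot=19 at index 4 -> [-9, -6, -4, 10, 19, 23, 24]


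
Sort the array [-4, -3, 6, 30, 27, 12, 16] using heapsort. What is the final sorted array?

Build heap: [30, 27, 16, -3, -4, 12, 6]
Extract 30: [27, 6, 16, -3, -4, 12, 30]
Extract 27: [16, 6, 12, -3, -4, 27, 30]
Extract 16: [12, 6, -4, -3, 16, 27, 30]
Extract 12: [6, -3, -4, 12, 16, 27, 30]
Extract 6: [-3, -4, 6, 12, 16, 27, 30]
Extract -3: [-4, -3, 6, 12, 16, 27, 30]


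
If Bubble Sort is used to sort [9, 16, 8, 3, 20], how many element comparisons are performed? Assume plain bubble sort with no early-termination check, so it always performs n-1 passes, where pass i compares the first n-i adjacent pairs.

Pass 1: compare adjacent pairs (0,1)..(3,4) = 4 comparison(s), 2 swap(s) -> [9, 8, 3, 16, 20]
Pass 2: compare adjacent pairs (0,1)..(2,3) = 3 comparison(s), 2 swap(s) -> [8, 3, 9, 16, 20]
Pass 3: compare adjacent pairs (0,1)..(1,2) = 2 comparison(s), 1 swap(s) -> [3, 8, 9, 16, 20]
Pass 4: compare adjacent pairs (0,1)..(0,1) = 1 comparison(s), 0 swap(s) -> [3, 8, 9, 16, 20]
Total comparisons: 4 + 3 + 2 + 1 = 10


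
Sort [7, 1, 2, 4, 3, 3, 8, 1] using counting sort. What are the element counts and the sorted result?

Count array: [0, 2, 1, 2, 1, 0, 0, 1, 1]
(count[i] = number of elements equal to i)
Cumulative count: [0, 2, 3, 5, 6, 6, 6, 7, 8]
Sorted: [1, 1, 2, 3, 3, 4, 7, 8]


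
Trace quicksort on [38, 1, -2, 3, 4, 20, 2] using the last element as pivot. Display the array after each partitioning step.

Partition 1: pivot=2 at index 2 -> [1, -2, 2, 3, 4, 20, 38]
Partition 2: pivot=-2 at index 0 -> [-2, 1, 2, 3, 4, 20, 38]
Partition 3: pivot=38 at index 6 -> [-2, 1, 2, 3, 4, 20, 38]
Partition 4: pivot=20 at index 5 -> [-2, 1, 2, 3, 4, 20, 38]
Partition 5: pivot=4 at index 4 -> [-2, 1, 2, 3, 4, 20, 38]


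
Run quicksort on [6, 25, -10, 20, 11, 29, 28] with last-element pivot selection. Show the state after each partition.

Partition 1: pivot=28 at index 5 -> [6, 25, -10, 20, 11, 28, 29]
Partition 2: pivot=11 at index 2 -> [6, -10, 11, 20, 25, 28, 29]
Partition 3: pivot=-10 at index 0 -> [-10, 6, 11, 20, 25, 28, 29]
Partition 4: pivot=25 at index 4 -> [-10, 6, 11, 20, 25, 28, 29]


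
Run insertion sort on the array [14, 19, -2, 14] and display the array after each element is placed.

First element 14 is already 'sorted'
Insert 19: shifted 0 elements -> [14, 19, -2, 14]
Insert -2: shifted 2 elements -> [-2, 14, 19, 14]
Insert 14: shifted 1 elements -> [-2, 14, 14, 19]


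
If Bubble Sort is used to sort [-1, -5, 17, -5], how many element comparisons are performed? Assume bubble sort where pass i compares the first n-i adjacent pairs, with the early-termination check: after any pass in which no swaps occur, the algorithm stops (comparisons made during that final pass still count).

Pass 1: compare adjacent pairs (0,1)..(2,3) = 3 comparison(s), 2 swap(s) -> [-5, -1, -5, 17]
Pass 2: compare adjacent pairs (0,1)..(1,2) = 2 comparison(s), 1 swap(s) -> [-5, -5, -1, 17]
Pass 3: compare adjacent pairs (0,1)..(0,1) = 1 comparison(s), 0 swap(s) -> [-5, -5, -1, 17]
No swaps in this pass, so bubble sort stops here.
Total comparisons: 3 + 2 + 1 = 6


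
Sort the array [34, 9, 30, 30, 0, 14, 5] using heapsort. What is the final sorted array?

Build heap: [34, 30, 30, 9, 0, 14, 5]
Extract 34: [30, 9, 30, 5, 0, 14, 34]
Extract 30: [30, 9, 14, 5, 0, 30, 34]
Extract 30: [14, 9, 0, 5, 30, 30, 34]
Extract 14: [9, 5, 0, 14, 30, 30, 34]
Extract 9: [5, 0, 9, 14, 30, 30, 34]
Extract 5: [0, 5, 9, 14, 30, 30, 34]


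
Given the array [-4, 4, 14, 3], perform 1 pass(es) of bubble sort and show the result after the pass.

After pass 1: [-4, 4, 3, 14] (1 swaps)
Total swaps: 1


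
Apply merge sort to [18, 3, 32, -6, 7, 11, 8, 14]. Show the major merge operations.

Divide and conquer:
  Merge [18] + [3] -> [3, 18]
  Merge [32] + [-6] -> [-6, 32]
  Merge [3, 18] + [-6, 32] -> [-6, 3, 18, 32]
  Merge [7] + [11] -> [7, 11]
  Merge [8] + [14] -> [8, 14]
  Merge [7, 11] + [8, 14] -> [7, 8, 11, 14]
  Merge [-6, 3, 18, 32] + [7, 8, 11, 14] -> [-6, 3, 7, 8, 11, 14, 18, 32]


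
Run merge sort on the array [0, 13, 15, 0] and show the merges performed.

Divide and conquer:
  Merge [0] + [13] -> [0, 13]
  Merge [15] + [0] -> [0, 15]
  Merge [0, 13] + [0, 15] -> [0, 0, 13, 15]


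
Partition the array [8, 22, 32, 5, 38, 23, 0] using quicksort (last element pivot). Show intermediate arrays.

Partition 1: pivot=0 at index 0 -> [0, 22, 32, 5, 38, 23, 8]
Partition 2: pivot=8 at index 2 -> [0, 5, 8, 22, 38, 23, 32]
Partition 3: pivot=32 at index 5 -> [0, 5, 8, 22, 23, 32, 38]
Partition 4: pivot=23 at index 4 -> [0, 5, 8, 22, 23, 32, 38]


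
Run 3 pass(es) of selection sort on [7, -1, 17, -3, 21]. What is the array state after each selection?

Pass 1: Select minimum -3 at index 3, swap -> [-3, -1, 17, 7, 21]
Pass 2: Select minimum -1 at index 1, swap -> [-3, -1, 17, 7, 21]
Pass 3: Select minimum 7 at index 3, swap -> [-3, -1, 7, 17, 21]


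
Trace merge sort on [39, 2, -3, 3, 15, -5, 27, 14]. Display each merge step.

Divide and conquer:
  Merge [39] + [2] -> [2, 39]
  Merge [-3] + [3] -> [-3, 3]
  Merge [2, 39] + [-3, 3] -> [-3, 2, 3, 39]
  Merge [15] + [-5] -> [-5, 15]
  Merge [27] + [14] -> [14, 27]
  Merge [-5, 15] + [14, 27] -> [-5, 14, 15, 27]
  Merge [-3, 2, 3, 39] + [-5, 14, 15, 27] -> [-5, -3, 2, 3, 14, 15, 27, 39]


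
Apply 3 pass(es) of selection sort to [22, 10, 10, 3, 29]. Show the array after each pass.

Pass 1: Select minimum 3 at index 3, swap -> [3, 10, 10, 22, 29]
Pass 2: Select minimum 10 at index 1, swap -> [3, 10, 10, 22, 29]
Pass 3: Select minimum 10 at index 2, swap -> [3, 10, 10, 22, 29]


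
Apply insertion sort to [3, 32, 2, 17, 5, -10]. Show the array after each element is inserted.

First element 3 is already 'sorted'
Insert 32: shifted 0 elements -> [3, 32, 2, 17, 5, -10]
Insert 2: shifted 2 elements -> [2, 3, 32, 17, 5, -10]
Insert 17: shifted 1 elements -> [2, 3, 17, 32, 5, -10]
Insert 5: shifted 2 elements -> [2, 3, 5, 17, 32, -10]
Insert -10: shifted 5 elements -> [-10, 2, 3, 5, 17, 32]


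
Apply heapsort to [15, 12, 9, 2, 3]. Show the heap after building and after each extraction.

Build heap: [15, 12, 9, 2, 3]
Extract 15: [12, 3, 9, 2, 15]
Extract 12: [9, 3, 2, 12, 15]
Extract 9: [3, 2, 9, 12, 15]
Extract 3: [2, 3, 9, 12, 15]


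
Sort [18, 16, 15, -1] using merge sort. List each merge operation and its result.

Divide and conquer:
  Merge [18] + [16] -> [16, 18]
  Merge [15] + [-1] -> [-1, 15]
  Merge [16, 18] + [-1, 15] -> [-1, 15, 16, 18]


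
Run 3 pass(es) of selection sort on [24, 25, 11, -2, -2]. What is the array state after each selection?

Pass 1: Select minimum -2 at index 3, swap -> [-2, 25, 11, 24, -2]
Pass 2: Select minimum -2 at index 4, swap -> [-2, -2, 11, 24, 25]
Pass 3: Select minimum 11 at index 2, swap -> [-2, -2, 11, 24, 25]


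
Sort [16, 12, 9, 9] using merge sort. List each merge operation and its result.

Divide and conquer:
  Merge [16] + [12] -> [12, 16]
  Merge [9] + [9] -> [9, 9]
  Merge [12, 16] + [9, 9] -> [9, 9, 12, 16]


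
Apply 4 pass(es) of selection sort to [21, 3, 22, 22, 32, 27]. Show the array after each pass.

Pass 1: Select minimum 3 at index 1, swap -> [3, 21, 22, 22, 32, 27]
Pass 2: Select minimum 21 at index 1, swap -> [3, 21, 22, 22, 32, 27]
Pass 3: Select minimum 22 at index 2, swap -> [3, 21, 22, 22, 32, 27]
Pass 4: Select minimum 22 at index 3, swap -> [3, 21, 22, 22, 32, 27]


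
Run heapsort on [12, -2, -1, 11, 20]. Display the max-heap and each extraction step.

Build heap: [20, 12, -1, 11, -2]
Extract 20: [12, 11, -1, -2, 20]
Extract 12: [11, -2, -1, 12, 20]
Extract 11: [-1, -2, 11, 12, 20]
Extract -1: [-2, -1, 11, 12, 20]


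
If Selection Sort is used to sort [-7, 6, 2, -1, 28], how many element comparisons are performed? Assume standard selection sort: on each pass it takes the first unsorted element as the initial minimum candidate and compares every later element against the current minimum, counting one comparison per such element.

Pass 1: scan indices 1..4 for the minimum = 4 comparison(s); min is -7, place at index 0 -> [-7, 6, 2, -1, 28]
Pass 2: scan indices 2..4 for the minimum = 3 comparison(s); min is -1, place at index 1 -> [-7, -1, 2, 6, 28]
Pass 3: scan indices 3..4 for the minimum = 2 comparison(s); min is 2, place at index 2 -> [-7, -1, 2, 6, 28]
Pass 4: scan indices 4..4 for the minimum = 1 comparison(s); min is 6, place at index 3 -> [-7, -1, 2, 6, 28]
Selection sort always scans the whole unsorted suffix, so the count is (n-1) + (n-2) + ... + 1 = n(n-1)/2 = 5*4/2 = 10 regardless of the input order.
Total comparisons: 4 + 3 + 2 + 1 = 10


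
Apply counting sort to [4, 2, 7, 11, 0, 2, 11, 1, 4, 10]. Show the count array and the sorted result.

Count array: [1, 1, 2, 0, 2, 0, 0, 1, 0, 0, 1, 2]
(count[i] = number of elements equal to i)
Cumulative count: [1, 2, 4, 4, 6, 6, 6, 7, 7, 7, 8, 10]
Sorted: [0, 1, 2, 2, 4, 4, 7, 10, 11, 11]


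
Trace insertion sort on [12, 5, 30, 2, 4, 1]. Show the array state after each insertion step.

First element 12 is already 'sorted'
Insert 5: shifted 1 elements -> [5, 12, 30, 2, 4, 1]
Insert 30: shifted 0 elements -> [5, 12, 30, 2, 4, 1]
Insert 2: shifted 3 elements -> [2, 5, 12, 30, 4, 1]
Insert 4: shifted 3 elements -> [2, 4, 5, 12, 30, 1]
Insert 1: shifted 5 elements -> [1, 2, 4, 5, 12, 30]


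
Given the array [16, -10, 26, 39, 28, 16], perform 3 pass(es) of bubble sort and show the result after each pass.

After pass 1: [-10, 16, 26, 28, 16, 39] (3 swaps)
After pass 2: [-10, 16, 26, 16, 28, 39] (1 swaps)
After pass 3: [-10, 16, 16, 26, 28, 39] (1 swaps)
Total swaps: 5


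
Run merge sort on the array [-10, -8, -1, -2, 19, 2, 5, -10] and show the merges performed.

Divide and conquer:
  Merge [-10] + [-8] -> [-10, -8]
  Merge [-1] + [-2] -> [-2, -1]
  Merge [-10, -8] + [-2, -1] -> [-10, -8, -2, -1]
  Merge [19] + [2] -> [2, 19]
  Merge [5] + [-10] -> [-10, 5]
  Merge [2, 19] + [-10, 5] -> [-10, 2, 5, 19]
  Merge [-10, -8, -2, -1] + [-10, 2, 5, 19] -> [-10, -10, -8, -2, -1, 2, 5, 19]


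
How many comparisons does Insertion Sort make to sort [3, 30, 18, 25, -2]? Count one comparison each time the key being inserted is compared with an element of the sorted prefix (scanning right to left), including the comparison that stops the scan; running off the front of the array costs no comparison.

Insert 30: 3 <= 30 (stop) = 1 comparison(s) -> [3, 30, 18, 25, -2]
Insert 18: 30 > 18 (shift), 3 <= 18 (stop) = 2 comparison(s) -> [3, 18, 30, 25, -2]
Insert 25: 30 > 25 (shift), 18 <= 25 (stop) = 2 comparison(s) -> [3, 18, 25, 30, -2]
Insert -2: 30 > -2 (shift), 25 > -2 (shift), 18 > -2 (shift), 3 > -2 (shift), reached front = 4 comparison(s) -> [-2, 3, 18, 25, 30]
Total comparisons: 1 + 2 + 2 + 4 = 9


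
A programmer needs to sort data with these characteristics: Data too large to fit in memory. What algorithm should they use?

Best choice: External merge sort
Reason: Minimizes disk I/O by sequential reads/writes


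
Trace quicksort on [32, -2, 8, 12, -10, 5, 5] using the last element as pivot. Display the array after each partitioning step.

Partition 1: pivot=5 at index 3 -> [-2, -10, 5, 5, 32, 8, 12]
Partition 2: pivot=5 at index 2 -> [-2, -10, 5, 5, 32, 8, 12]
Partition 3: pivot=-10 at index 0 -> [-10, -2, 5, 5, 32, 8, 12]
Partition 4: pivot=12 at index 5 -> [-10, -2, 5, 5, 8, 12, 32]


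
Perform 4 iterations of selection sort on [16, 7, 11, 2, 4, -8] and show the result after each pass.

Pass 1: Select minimum -8 at index 5, swap -> [-8, 7, 11, 2, 4, 16]
Pass 2: Select minimum 2 at index 3, swap -> [-8, 2, 11, 7, 4, 16]
Pass 3: Select minimum 4 at index 4, swap -> [-8, 2, 4, 7, 11, 16]
Pass 4: Select minimum 7 at index 3, swap -> [-8, 2, 4, 7, 11, 16]


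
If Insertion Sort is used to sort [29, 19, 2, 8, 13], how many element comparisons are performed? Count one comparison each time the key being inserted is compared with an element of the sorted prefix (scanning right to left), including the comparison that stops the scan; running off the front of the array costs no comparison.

Insert 19: 29 > 19 (shift), reached front = 1 comparison(s) -> [19, 29, 2, 8, 13]
Insert 2: 29 > 2 (shift), 19 > 2 (shift), reached front = 2 comparison(s) -> [2, 19, 29, 8, 13]
Insert 8: 29 > 8 (shift), 19 > 8 (shift), 2 <= 8 (stop) = 3 comparison(s) -> [2, 8, 19, 29, 13]
Insert 13: 29 > 13 (shift), 19 > 13 (shift), 8 <= 13 (stop) = 3 comparison(s) -> [2, 8, 13, 19, 29]
Total comparisons: 1 + 2 + 3 + 3 = 9


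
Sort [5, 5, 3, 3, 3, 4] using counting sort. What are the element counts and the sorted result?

Count array: [0, 0, 0, 3, 1, 2]
(count[i] = number of elements equal to i)
Cumulative count: [0, 0, 0, 3, 4, 6]
Sorted: [3, 3, 3, 4, 5, 5]


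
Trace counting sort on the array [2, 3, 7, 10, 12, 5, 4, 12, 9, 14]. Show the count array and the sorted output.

Count array: [0, 0, 1, 1, 1, 1, 0, 1, 0, 1, 1, 0, 2, 0, 1]
(count[i] = number of elements equal to i)
Cumulative count: [0, 0, 1, 2, 3, 4, 4, 5, 5, 6, 7, 7, 9, 9, 10]
Sorted: [2, 3, 4, 5, 7, 9, 10, 12, 12, 14]


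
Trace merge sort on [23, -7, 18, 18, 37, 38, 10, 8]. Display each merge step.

Divide and conquer:
  Merge [23] + [-7] -> [-7, 23]
  Merge [18] + [18] -> [18, 18]
  Merge [-7, 23] + [18, 18] -> [-7, 18, 18, 23]
  Merge [37] + [38] -> [37, 38]
  Merge [10] + [8] -> [8, 10]
  Merge [37, 38] + [8, 10] -> [8, 10, 37, 38]
  Merge [-7, 18, 18, 23] + [8, 10, 37, 38] -> [-7, 8, 10, 18, 18, 23, 37, 38]


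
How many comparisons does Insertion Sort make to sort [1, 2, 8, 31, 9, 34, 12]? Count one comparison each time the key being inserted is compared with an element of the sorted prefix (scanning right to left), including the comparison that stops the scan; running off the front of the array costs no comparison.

Insert 2: 1 <= 2 (stop) = 1 comparison(s) -> [1, 2, 8, 31, 9, 34, 12]
Insert 8: 2 <= 8 (stop) = 1 comparison(s) -> [1, 2, 8, 31, 9, 34, 12]
Insert 31: 8 <= 31 (stop) = 1 comparison(s) -> [1, 2, 8, 31, 9, 34, 12]
Insert 9: 31 > 9 (shift), 8 <= 9 (stop) = 2 comparison(s) -> [1, 2, 8, 9, 31, 34, 12]
Insert 34: 31 <= 34 (stop) = 1 comparison(s) -> [1, 2, 8, 9, 31, 34, 12]
Insert 12: 34 > 12 (shift), 31 > 12 (shift), 9 <= 12 (stop) = 3 comparison(s) -> [1, 2, 8, 9, 12, 31, 34]
Total comparisons: 1 + 1 + 1 + 2 + 1 + 3 = 9


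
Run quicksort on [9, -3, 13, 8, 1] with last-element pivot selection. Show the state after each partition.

Partition 1: pivot=1 at index 1 -> [-3, 1, 13, 8, 9]
Partition 2: pivot=9 at index 3 -> [-3, 1, 8, 9, 13]


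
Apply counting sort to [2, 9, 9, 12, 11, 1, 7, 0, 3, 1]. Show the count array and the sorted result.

Count array: [1, 2, 1, 1, 0, 0, 0, 1, 0, 2, 0, 1, 1]
(count[i] = number of elements equal to i)
Cumulative count: [1, 3, 4, 5, 5, 5, 5, 6, 6, 8, 8, 9, 10]
Sorted: [0, 1, 1, 2, 3, 7, 9, 9, 11, 12]


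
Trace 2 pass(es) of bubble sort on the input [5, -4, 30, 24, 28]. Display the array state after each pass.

After pass 1: [-4, 5, 24, 28, 30] (3 swaps)
After pass 2: [-4, 5, 24, 28, 30] (0 swaps)
Total swaps: 3


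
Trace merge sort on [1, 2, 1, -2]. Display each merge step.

Divide and conquer:
  Merge [1] + [2] -> [1, 2]
  Merge [1] + [-2] -> [-2, 1]
  Merge [1, 2] + [-2, 1] -> [-2, 1, 1, 2]


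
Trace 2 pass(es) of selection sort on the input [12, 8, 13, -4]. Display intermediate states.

Pass 1: Select minimum -4 at index 3, swap -> [-4, 8, 13, 12]
Pass 2: Select minimum 8 at index 1, swap -> [-4, 8, 13, 12]


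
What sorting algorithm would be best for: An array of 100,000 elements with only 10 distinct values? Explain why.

Best choice: 3-way quicksort or Counting sort
Reason: 3-way (Dutch national flag) partitioning groups every copy of the pivot together, so with only d=10 distinct keys quicksort finishes in O(n log d) expected time, which is effectively linear; counting sort runs in O(n + k) where k is the size of the key range (not the number of distinct values), so it is linear when the 10 values are integers drawn from a small known range


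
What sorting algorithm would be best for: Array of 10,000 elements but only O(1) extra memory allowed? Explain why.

Best choice: Heapsort
Reason: Heapsort rearranges the array in place using O(1) auxiliary space and still guarantees O(n log n) time; quicksort partitions in place but needs Theta(log n) stack space for recursion (O(n) in the worst case), and mergesort requires O(n) auxiliary space


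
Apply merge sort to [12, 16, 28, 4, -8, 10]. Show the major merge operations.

Divide and conquer:
  Merge [16] + [28] -> [16, 28]
  Merge [12] + [16, 28] -> [12, 16, 28]
  Merge [-8] + [10] -> [-8, 10]
  Merge [4] + [-8, 10] -> [-8, 4, 10]
  Merge [12, 16, 28] + [-8, 4, 10] -> [-8, 4, 10, 12, 16, 28]


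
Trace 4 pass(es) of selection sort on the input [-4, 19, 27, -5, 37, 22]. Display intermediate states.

Pass 1: Select minimum -5 at index 3, swap -> [-5, 19, 27, -4, 37, 22]
Pass 2: Select minimum -4 at index 3, swap -> [-5, -4, 27, 19, 37, 22]
Pass 3: Select minimum 19 at index 3, swap -> [-5, -4, 19, 27, 37, 22]
Pass 4: Select minimum 22 at index 5, swap -> [-5, -4, 19, 22, 37, 27]


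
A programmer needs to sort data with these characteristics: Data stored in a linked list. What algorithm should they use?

Best choice: Merge sort
Reason: Merge sort doesn't require random access; can be done in O(1) extra space for linked lists


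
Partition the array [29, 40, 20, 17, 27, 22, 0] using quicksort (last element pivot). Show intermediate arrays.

Partition 1: pivot=0 at index 0 -> [0, 40, 20, 17, 27, 22, 29]
Partition 2: pivot=29 at index 5 -> [0, 20, 17, 27, 22, 29, 40]
Partition 3: pivot=22 at index 3 -> [0, 20, 17, 22, 27, 29, 40]
Partition 4: pivot=17 at index 1 -> [0, 17, 20, 22, 27, 29, 40]


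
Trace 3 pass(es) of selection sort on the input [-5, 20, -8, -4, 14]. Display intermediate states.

Pass 1: Select minimum -8 at index 2, swap -> [-8, 20, -5, -4, 14]
Pass 2: Select minimum -5 at index 2, swap -> [-8, -5, 20, -4, 14]
Pass 3: Select minimum -4 at index 3, swap -> [-8, -5, -4, 20, 14]


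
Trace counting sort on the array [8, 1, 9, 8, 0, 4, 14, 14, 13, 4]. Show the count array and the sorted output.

Count array: [1, 1, 0, 0, 2, 0, 0, 0, 2, 1, 0, 0, 0, 1, 2]
(count[i] = number of elements equal to i)
Cumulative count: [1, 2, 2, 2, 4, 4, 4, 4, 6, 7, 7, 7, 7, 8, 10]
Sorted: [0, 1, 4, 4, 8, 8, 9, 13, 14, 14]


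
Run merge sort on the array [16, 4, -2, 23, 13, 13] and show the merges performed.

Divide and conquer:
  Merge [4] + [-2] -> [-2, 4]
  Merge [16] + [-2, 4] -> [-2, 4, 16]
  Merge [13] + [13] -> [13, 13]
  Merge [23] + [13, 13] -> [13, 13, 23]
  Merge [-2, 4, 16] + [13, 13, 23] -> [-2, 4, 13, 13, 16, 23]


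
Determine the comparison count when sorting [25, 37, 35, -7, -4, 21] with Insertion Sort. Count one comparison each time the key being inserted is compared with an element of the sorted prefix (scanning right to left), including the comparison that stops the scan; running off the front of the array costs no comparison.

Insert 37: 25 <= 37 (stop) = 1 comparison(s) -> [25, 37, 35, -7, -4, 21]
Insert 35: 37 > 35 (shift), 25 <= 35 (stop) = 2 comparison(s) -> [25, 35, 37, -7, -4, 21]
Insert -7: 37 > -7 (shift), 35 > -7 (shift), 25 > -7 (shift), reached front = 3 comparison(s) -> [-7, 25, 35, 37, -4, 21]
Insert -4: 37 > -4 (shift), 35 > -4 (shift), 25 > -4 (shift), -7 <= -4 (stop) = 4 comparison(s) -> [-7, -4, 25, 35, 37, 21]
Insert 21: 37 > 21 (shift), 35 > 21 (shift), 25 > 21 (shift), -4 <= 21 (stop) = 4 comparison(s) -> [-7, -4, 21, 25, 35, 37]
Total comparisons: 1 + 2 + 3 + 4 + 4 = 14


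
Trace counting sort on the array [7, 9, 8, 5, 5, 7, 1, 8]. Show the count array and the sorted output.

Count array: [0, 1, 0, 0, 0, 2, 0, 2, 2, 1]
(count[i] = number of elements equal to i)
Cumulative count: [0, 1, 1, 1, 1, 3, 3, 5, 7, 8]
Sorted: [1, 5, 5, 7, 7, 8, 8, 9]


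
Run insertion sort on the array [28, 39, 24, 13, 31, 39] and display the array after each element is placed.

First element 28 is already 'sorted'
Insert 39: shifted 0 elements -> [28, 39, 24, 13, 31, 39]
Insert 24: shifted 2 elements -> [24, 28, 39, 13, 31, 39]
Insert 13: shifted 3 elements -> [13, 24, 28, 39, 31, 39]
Insert 31: shifted 1 elements -> [13, 24, 28, 31, 39, 39]
Insert 39: shifted 0 elements -> [13, 24, 28, 31, 39, 39]


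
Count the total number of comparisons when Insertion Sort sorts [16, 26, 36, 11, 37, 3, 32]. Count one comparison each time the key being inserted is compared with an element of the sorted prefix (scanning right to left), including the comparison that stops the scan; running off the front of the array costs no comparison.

Insert 26: 16 <= 26 (stop) = 1 comparison(s) -> [16, 26, 36, 11, 37, 3, 32]
Insert 36: 26 <= 36 (stop) = 1 comparison(s) -> [16, 26, 36, 11, 37, 3, 32]
Insert 11: 36 > 11 (shift), 26 > 11 (shift), 16 > 11 (shift), reached front = 3 comparison(s) -> [11, 16, 26, 36, 37, 3, 32]
Insert 37: 36 <= 37 (stop) = 1 comparison(s) -> [11, 16, 26, 36, 37, 3, 32]
Insert 3: 37 > 3 (shift), 36 > 3 (shift), 26 > 3 (shift), 16 > 3 (shift), 11 > 3 (shift), reached front = 5 comparison(s) -> [3, 11, 16, 26, 36, 37, 32]
Insert 32: 37 > 32 (shift), 36 > 32 (shift), 26 <= 32 (stop) = 3 comparison(s) -> [3, 11, 16, 26, 32, 36, 37]
Total comparisons: 1 + 1 + 3 + 1 + 5 + 3 = 14


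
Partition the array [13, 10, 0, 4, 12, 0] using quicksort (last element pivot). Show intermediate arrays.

Partition 1: pivot=0 at index 1 -> [0, 0, 13, 4, 12, 10]
Partition 2: pivot=10 at index 3 -> [0, 0, 4, 10, 12, 13]
Partition 3: pivot=13 at index 5 -> [0, 0, 4, 10, 12, 13]


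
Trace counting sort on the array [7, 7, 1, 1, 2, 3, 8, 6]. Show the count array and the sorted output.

Count array: [0, 2, 1, 1, 0, 0, 1, 2, 1]
(count[i] = number of elements equal to i)
Cumulative count: [0, 2, 3, 4, 4, 4, 5, 7, 8]
Sorted: [1, 1, 2, 3, 6, 7, 7, 8]


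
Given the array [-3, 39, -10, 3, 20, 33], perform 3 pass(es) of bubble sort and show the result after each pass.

After pass 1: [-3, -10, 3, 20, 33, 39] (4 swaps)
After pass 2: [-10, -3, 3, 20, 33, 39] (1 swaps)
After pass 3: [-10, -3, 3, 20, 33, 39] (0 swaps)
Total swaps: 5


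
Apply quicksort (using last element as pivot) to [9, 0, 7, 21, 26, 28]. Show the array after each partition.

Partition 1: pivot=28 at index 5 -> [9, 0, 7, 21, 26, 28]
Partition 2: pivot=26 at index 4 -> [9, 0, 7, 21, 26, 28]
Partition 3: pivot=21 at index 3 -> [9, 0, 7, 21, 26, 28]
Partition 4: pivot=7 at index 1 -> [0, 7, 9, 21, 26, 28]


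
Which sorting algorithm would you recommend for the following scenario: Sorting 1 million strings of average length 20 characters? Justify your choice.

Best choice: MSD radix sort or Mergesort
Reason: MSD radix sort is a non-comparison sort that buckets the strings by successive character positions, running in time proportional to the total number of characters examined rather than O(n log n) string comparisons; mergesort is a stable O(n log n)-comparison alternative that works for arbitrary variable-length keys


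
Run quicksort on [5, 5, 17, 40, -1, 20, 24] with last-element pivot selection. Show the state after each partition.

Partition 1: pivot=24 at index 5 -> [5, 5, 17, -1, 20, 24, 40]
Partition 2: pivot=20 at index 4 -> [5, 5, 17, -1, 20, 24, 40]
Partition 3: pivot=-1 at index 0 -> [-1, 5, 17, 5, 20, 24, 40]
Partition 4: pivot=5 at index 2 -> [-1, 5, 5, 17, 20, 24, 40]


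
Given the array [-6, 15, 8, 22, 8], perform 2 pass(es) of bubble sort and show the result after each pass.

After pass 1: [-6, 8, 15, 8, 22] (2 swaps)
After pass 2: [-6, 8, 8, 15, 22] (1 swaps)
Total swaps: 3


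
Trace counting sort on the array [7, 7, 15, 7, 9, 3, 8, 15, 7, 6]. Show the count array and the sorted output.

Count array: [0, 0, 0, 1, 0, 0, 1, 4, 1, 1, 0, 0, 0, 0, 0, 2]
(count[i] = number of elements equal to i)
Cumulative count: [0, 0, 0, 1, 1, 1, 2, 6, 7, 8, 8, 8, 8, 8, 8, 10]
Sorted: [3, 6, 7, 7, 7, 7, 8, 9, 15, 15]


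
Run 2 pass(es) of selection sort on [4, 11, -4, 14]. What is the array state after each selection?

Pass 1: Select minimum -4 at index 2, swap -> [-4, 11, 4, 14]
Pass 2: Select minimum 4 at index 2, swap -> [-4, 4, 11, 14]


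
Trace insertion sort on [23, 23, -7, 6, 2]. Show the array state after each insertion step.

First element 23 is already 'sorted'
Insert 23: shifted 0 elements -> [23, 23, -7, 6, 2]
Insert -7: shifted 2 elements -> [-7, 23, 23, 6, 2]
Insert 6: shifted 2 elements -> [-7, 6, 23, 23, 2]
Insert 2: shifted 3 elements -> [-7, 2, 6, 23, 23]


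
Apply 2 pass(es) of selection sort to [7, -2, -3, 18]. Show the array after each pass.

Pass 1: Select minimum -3 at index 2, swap -> [-3, -2, 7, 18]
Pass 2: Select minimum -2 at index 1, swap -> [-3, -2, 7, 18]


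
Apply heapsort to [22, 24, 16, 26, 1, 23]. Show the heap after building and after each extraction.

Build heap: [26, 24, 23, 22, 1, 16]
Extract 26: [24, 22, 23, 16, 1, 26]
Extract 24: [23, 22, 1, 16, 24, 26]
Extract 23: [22, 16, 1, 23, 24, 26]
Extract 22: [16, 1, 22, 23, 24, 26]
Extract 16: [1, 16, 22, 23, 24, 26]


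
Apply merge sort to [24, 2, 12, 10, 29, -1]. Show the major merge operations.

Divide and conquer:
  Merge [2] + [12] -> [2, 12]
  Merge [24] + [2, 12] -> [2, 12, 24]
  Merge [29] + [-1] -> [-1, 29]
  Merge [10] + [-1, 29] -> [-1, 10, 29]
  Merge [2, 12, 24] + [-1, 10, 29] -> [-1, 2, 10, 12, 24, 29]


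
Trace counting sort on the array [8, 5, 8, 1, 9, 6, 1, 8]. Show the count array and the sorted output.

Count array: [0, 2, 0, 0, 0, 1, 1, 0, 3, 1]
(count[i] = number of elements equal to i)
Cumulative count: [0, 2, 2, 2, 2, 3, 4, 4, 7, 8]
Sorted: [1, 1, 5, 6, 8, 8, 8, 9]


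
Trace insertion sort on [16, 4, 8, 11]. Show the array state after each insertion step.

First element 16 is already 'sorted'
Insert 4: shifted 1 elements -> [4, 16, 8, 11]
Insert 8: shifted 1 elements -> [4, 8, 16, 11]
Insert 11: shifted 1 elements -> [4, 8, 11, 16]


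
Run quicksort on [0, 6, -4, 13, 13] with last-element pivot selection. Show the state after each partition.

Partition 1: pivot=13 at index 4 -> [0, 6, -4, 13, 13]
Partition 2: pivot=13 at index 3 -> [0, 6, -4, 13, 13]
Partition 3: pivot=-4 at index 0 -> [-4, 6, 0, 13, 13]
Partition 4: pivot=0 at index 1 -> [-4, 0, 6, 13, 13]


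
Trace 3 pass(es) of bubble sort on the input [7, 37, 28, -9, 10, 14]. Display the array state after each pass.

After pass 1: [7, 28, -9, 10, 14, 37] (4 swaps)
After pass 2: [7, -9, 10, 14, 28, 37] (3 swaps)
After pass 3: [-9, 7, 10, 14, 28, 37] (1 swaps)
Total swaps: 8


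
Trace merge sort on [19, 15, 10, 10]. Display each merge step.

Divide and conquer:
  Merge [19] + [15] -> [15, 19]
  Merge [10] + [10] -> [10, 10]
  Merge [15, 19] + [10, 10] -> [10, 10, 15, 19]


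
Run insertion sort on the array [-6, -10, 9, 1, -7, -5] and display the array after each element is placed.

First element -6 is already 'sorted'
Insert -10: shifted 1 elements -> [-10, -6, 9, 1, -7, -5]
Insert 9: shifted 0 elements -> [-10, -6, 9, 1, -7, -5]
Insert 1: shifted 1 elements -> [-10, -6, 1, 9, -7, -5]
Insert -7: shifted 3 elements -> [-10, -7, -6, 1, 9, -5]
Insert -5: shifted 2 elements -> [-10, -7, -6, -5, 1, 9]


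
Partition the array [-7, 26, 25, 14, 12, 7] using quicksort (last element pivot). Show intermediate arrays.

Partition 1: pivot=7 at index 1 -> [-7, 7, 25, 14, 12, 26]
Partition 2: pivot=26 at index 5 -> [-7, 7, 25, 14, 12, 26]
Partition 3: pivot=12 at index 2 -> [-7, 7, 12, 14, 25, 26]
Partition 4: pivot=25 at index 4 -> [-7, 7, 12, 14, 25, 26]


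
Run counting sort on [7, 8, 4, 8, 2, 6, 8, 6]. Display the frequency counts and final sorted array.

Count array: [0, 0, 1, 0, 1, 0, 2, 1, 3]
(count[i] = number of elements equal to i)
Cumulative count: [0, 0, 1, 1, 2, 2, 4, 5, 8]
Sorted: [2, 4, 6, 6, 7, 8, 8, 8]


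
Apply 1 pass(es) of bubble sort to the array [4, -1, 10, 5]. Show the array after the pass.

After pass 1: [-1, 4, 5, 10] (2 swaps)
Total swaps: 2


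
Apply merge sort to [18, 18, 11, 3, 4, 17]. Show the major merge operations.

Divide and conquer:
  Merge [18] + [11] -> [11, 18]
  Merge [18] + [11, 18] -> [11, 18, 18]
  Merge [4] + [17] -> [4, 17]
  Merge [3] + [4, 17] -> [3, 4, 17]
  Merge [11, 18, 18] + [3, 4, 17] -> [3, 4, 11, 17, 18, 18]


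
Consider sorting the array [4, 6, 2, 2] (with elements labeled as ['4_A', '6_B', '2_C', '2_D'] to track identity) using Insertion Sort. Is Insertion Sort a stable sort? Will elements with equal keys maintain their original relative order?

Trace Insertion Sort on the labeled array (the key is the number; the letter only tracks identity):
  Insert 6_B at index 1: [4_A, 6_B, 2_C, 2_D]
  Insert 2_C at index 0: [2_C, 4_A, 6_B, 2_D]
  Insert 2_D at index 1: [2_C, 2_D, 4_A, 6_B]
Final order: [2_C, 2_D, 4_A, 6_B]
Equal keys:
  value 2: originally 2_C, 2_D; after sorting 2_C, 2_D -> order preserved
All equal keys kept their original relative order. Insertion Sort is stable: elements are shifted only while they are strictly greater than the key, so a key is inserted after any equal elements already placed.
Answer: Stable


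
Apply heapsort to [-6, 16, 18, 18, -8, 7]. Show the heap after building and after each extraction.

Build heap: [18, 16, 18, -6, -8, 7]
Extract 18: [18, 16, 7, -6, -8, 18]
Extract 18: [16, -6, 7, -8, 18, 18]
Extract 16: [7, -6, -8, 16, 18, 18]
Extract 7: [-6, -8, 7, 16, 18, 18]
Extract -6: [-8, -6, 7, 16, 18, 18]


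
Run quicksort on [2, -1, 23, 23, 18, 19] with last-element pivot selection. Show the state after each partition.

Partition 1: pivot=19 at index 3 -> [2, -1, 18, 19, 23, 23]
Partition 2: pivot=18 at index 2 -> [2, -1, 18, 19, 23, 23]
Partition 3: pivot=-1 at index 0 -> [-1, 2, 18, 19, 23, 23]
Partition 4: pivot=23 at index 5 -> [-1, 2, 18, 19, 23, 23]


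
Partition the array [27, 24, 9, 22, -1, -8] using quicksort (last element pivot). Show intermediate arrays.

Partition 1: pivot=-8 at index 0 -> [-8, 24, 9, 22, -1, 27]
Partition 2: pivot=27 at index 5 -> [-8, 24, 9, 22, -1, 27]
Partition 3: pivot=-1 at index 1 -> [-8, -1, 9, 22, 24, 27]
Partition 4: pivot=24 at index 4 -> [-8, -1, 9, 22, 24, 27]
Partition 5: pivot=22 at index 3 -> [-8, -1, 9, 22, 24, 27]


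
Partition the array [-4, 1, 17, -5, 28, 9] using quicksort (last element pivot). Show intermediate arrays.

Partition 1: pivot=9 at index 3 -> [-4, 1, -5, 9, 28, 17]
Partition 2: pivot=-5 at index 0 -> [-5, 1, -4, 9, 28, 17]
Partition 3: pivot=-4 at index 1 -> [-5, -4, 1, 9, 28, 17]
Partition 4: pivot=17 at index 4 -> [-5, -4, 1, 9, 17, 28]


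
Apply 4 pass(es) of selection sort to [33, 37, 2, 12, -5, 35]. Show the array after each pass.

Pass 1: Select minimum -5 at index 4, swap -> [-5, 37, 2, 12, 33, 35]
Pass 2: Select minimum 2 at index 2, swap -> [-5, 2, 37, 12, 33, 35]
Pass 3: Select minimum 12 at index 3, swap -> [-5, 2, 12, 37, 33, 35]
Pass 4: Select minimum 33 at index 4, swap -> [-5, 2, 12, 33, 37, 35]


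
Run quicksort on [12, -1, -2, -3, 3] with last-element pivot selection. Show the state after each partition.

Partition 1: pivot=3 at index 3 -> [-1, -2, -3, 3, 12]
Partition 2: pivot=-3 at index 0 -> [-3, -2, -1, 3, 12]
Partition 3: pivot=-1 at index 2 -> [-3, -2, -1, 3, 12]


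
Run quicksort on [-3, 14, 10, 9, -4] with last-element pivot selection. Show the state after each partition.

Partition 1: pivot=-4 at index 0 -> [-4, 14, 10, 9, -3]
Partition 2: pivot=-3 at index 1 -> [-4, -3, 10, 9, 14]
Partition 3: pivot=14 at index 4 -> [-4, -3, 10, 9, 14]
Partition 4: pivot=9 at index 2 -> [-4, -3, 9, 10, 14]


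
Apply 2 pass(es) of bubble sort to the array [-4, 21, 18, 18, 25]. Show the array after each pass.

After pass 1: [-4, 18, 18, 21, 25] (2 swaps)
After pass 2: [-4, 18, 18, 21, 25] (0 swaps)
Total swaps: 2


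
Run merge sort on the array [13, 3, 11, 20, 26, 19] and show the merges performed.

Divide and conquer:
  Merge [3] + [11] -> [3, 11]
  Merge [13] + [3, 11] -> [3, 11, 13]
  Merge [26] + [19] -> [19, 26]
  Merge [20] + [19, 26] -> [19, 20, 26]
  Merge [3, 11, 13] + [19, 20, 26] -> [3, 11, 13, 19, 20, 26]


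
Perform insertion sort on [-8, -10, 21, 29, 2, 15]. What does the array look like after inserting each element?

First element -8 is already 'sorted'
Insert -10: shifted 1 elements -> [-10, -8, 21, 29, 2, 15]
Insert 21: shifted 0 elements -> [-10, -8, 21, 29, 2, 15]
Insert 29: shifted 0 elements -> [-10, -8, 21, 29, 2, 15]
Insert 2: shifted 2 elements -> [-10, -8, 2, 21, 29, 15]
Insert 15: shifted 2 elements -> [-10, -8, 2, 15, 21, 29]


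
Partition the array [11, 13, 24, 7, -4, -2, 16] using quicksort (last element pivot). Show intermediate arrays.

Partition 1: pivot=16 at index 5 -> [11, 13, 7, -4, -2, 16, 24]
Partition 2: pivot=-2 at index 1 -> [-4, -2, 7, 11, 13, 16, 24]
Partition 3: pivot=13 at index 4 -> [-4, -2, 7, 11, 13, 16, 24]
Partition 4: pivot=11 at index 3 -> [-4, -2, 7, 11, 13, 16, 24]


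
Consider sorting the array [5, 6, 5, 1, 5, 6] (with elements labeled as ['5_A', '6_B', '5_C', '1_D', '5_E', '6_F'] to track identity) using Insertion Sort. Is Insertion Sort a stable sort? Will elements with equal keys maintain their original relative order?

Trace Insertion Sort on the labeled array (the key is the number; the letter only tracks identity):
  Insert 6_B at index 1: [5_A, 6_B, 5_C, 1_D, 5_E, 6_F]
  Insert 5_C at index 1: [5_A, 5_C, 6_B, 1_D, 5_E, 6_F]
  Insert 1_D at index 0: [1_D, 5_A, 5_C, 6_B, 5_E, 6_F]
  Insert 5_E at index 3: [1_D, 5_A, 5_C, 5_E, 6_B, 6_F]
  Insert 6_F at index 5: [1_D, 5_A, 5_C, 5_E, 6_B, 6_F]
Final order: [1_D, 5_A, 5_C, 5_E, 6_B, 6_F]
Equal keys:
  value 5: originally 5_A, 5_C, 5_E; after sorting 5_A, 5_C, 5_E -> order preserved
  value 6: originally 6_B, 6_F; after sorting 6_B, 6_F -> order preserved
All equal keys kept their original relative order. Insertion Sort is stable: elements are shifted only while they are strictly greater than the key, so a key is inserted after any equal elements already placed.
Answer: Stable
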